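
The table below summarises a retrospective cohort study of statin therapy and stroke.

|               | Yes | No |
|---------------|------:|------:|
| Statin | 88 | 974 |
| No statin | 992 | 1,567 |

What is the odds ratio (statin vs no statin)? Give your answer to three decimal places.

0.143

Cells: a = 88, b = 974, c = 992, d = 1567.
OR = (a·d)/(b·c) = (88 × 1567) / (974 × 992) = 137896 / 966208 = 0.14272
Exposure is associated with lower odds of stroke (OR = 0.14 < 1).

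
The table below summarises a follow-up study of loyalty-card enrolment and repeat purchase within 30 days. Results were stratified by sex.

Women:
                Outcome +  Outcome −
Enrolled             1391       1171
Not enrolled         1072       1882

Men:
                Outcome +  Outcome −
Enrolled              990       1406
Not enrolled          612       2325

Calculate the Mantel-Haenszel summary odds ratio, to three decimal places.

OR_MH = Σ(aᵢdᵢ/nᵢ) / Σ(bᵢcᵢ/nᵢ), where nᵢ is the stratum total.
Stratum 1 (Women): n = 5516; a·d/n = 1391·1882/5516 = 474.5943; b·c/n = 1171·1072/5516 = 227.5765
Stratum 2 (Men): n = 5333; a·d/n = 990·2325/5333 = 431.6051; b·c/n = 1406·612/5333 = 161.3486
OR_MH = (474.5943 + 431.6051) / (227.5765 + 161.3486) = 906.1994 / 388.9251 = 2.33001

2.330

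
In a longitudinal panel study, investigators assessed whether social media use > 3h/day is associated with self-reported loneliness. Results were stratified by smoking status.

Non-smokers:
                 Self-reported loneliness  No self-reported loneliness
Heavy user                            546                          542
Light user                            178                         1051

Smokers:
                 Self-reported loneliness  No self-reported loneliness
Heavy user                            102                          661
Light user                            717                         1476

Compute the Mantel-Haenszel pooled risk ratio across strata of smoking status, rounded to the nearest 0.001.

RR_MH = Σ(aᵢ·n₀ᵢ/nᵢ) / Σ(cᵢ·n₁ᵢ/nᵢ), with n₁ᵢ = aᵢ+bᵢ (exposed), n₀ᵢ = cᵢ+dᵢ (unexposed), nᵢ = n₁ᵢ+n₀ᵢ.
Stratum 1 (Non-smokers): n₁ = 1088, n₀ = 1229, n = 2317; a·n₀/n = 546·1229/2317 = 289.6133; c·n₁/n = 178·1088/2317 = 83.5839
Stratum 2 (Smokers): n₁ = 763, n₀ = 2193, n = 2956; a·n₀/n = 102·2193/2956 = 75.6719; c·n₁/n = 717·763/2956 = 185.0714
RR_MH = (289.6133 + 75.6719) / (83.5839 + 185.0714) = 365.2851 / 268.6553 = 1.35968

1.360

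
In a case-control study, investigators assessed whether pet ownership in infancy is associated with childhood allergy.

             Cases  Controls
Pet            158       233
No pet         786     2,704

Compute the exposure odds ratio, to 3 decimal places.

2.333

Cells: a = 158, b = 233, c = 786, d = 2704.
OR = (a·d)/(b·c) = (158 × 2704) / (233 × 786) = 427232 / 183138 = 2.33284
The odds of childhood allergy are about 2.33 times as high in the pet group.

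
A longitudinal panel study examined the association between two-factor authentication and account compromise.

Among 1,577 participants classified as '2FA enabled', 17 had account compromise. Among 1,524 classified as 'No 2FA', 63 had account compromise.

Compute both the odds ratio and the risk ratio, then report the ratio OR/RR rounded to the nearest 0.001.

From the description: a = 17, b = 1560, c = 63, d = 1461.
OR = (17·1461)/(1560·63) = 24837/98280 = 0.25272
Risk in exposed = 17/1577 = 0.01078; risk in unexposed = 63/1524 = 0.04134; RR = 0.26077
OR/RR = 0.25272 / 0.26077 = 0.96911
The outcome is rare in both groups, so OR ≈ RR (ratio near 1).

0.969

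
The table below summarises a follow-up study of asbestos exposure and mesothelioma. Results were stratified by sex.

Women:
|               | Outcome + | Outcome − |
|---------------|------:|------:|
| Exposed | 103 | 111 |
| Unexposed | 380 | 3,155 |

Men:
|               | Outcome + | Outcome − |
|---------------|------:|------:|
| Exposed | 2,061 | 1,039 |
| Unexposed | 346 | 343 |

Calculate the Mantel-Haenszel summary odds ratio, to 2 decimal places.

OR_MH = Σ(aᵢdᵢ/nᵢ) / Σ(bᵢcᵢ/nᵢ), where nᵢ is the stratum total.
Stratum 1 (Women): n = 3749; a·d/n = 103·3155/3749 = 86.6804; b·c/n = 111·380/3749 = 11.2510
Stratum 2 (Men): n = 3789; a·d/n = 2061·343/3789 = 186.5724; b·c/n = 1039·346/3789 = 94.8783
OR_MH = (86.6804 + 186.5724) / (11.2510 + 94.8783) = 273.2529 / 106.1293 = 2.57472

2.57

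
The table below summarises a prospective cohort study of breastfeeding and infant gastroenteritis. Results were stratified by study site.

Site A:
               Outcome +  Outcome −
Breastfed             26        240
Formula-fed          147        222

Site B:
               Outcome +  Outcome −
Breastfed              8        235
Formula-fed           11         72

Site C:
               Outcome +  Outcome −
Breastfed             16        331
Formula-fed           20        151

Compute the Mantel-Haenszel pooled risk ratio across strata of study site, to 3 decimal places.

0.270

RR_MH = Σ(aᵢ·n₀ᵢ/nᵢ) / Σ(cᵢ·n₁ᵢ/nᵢ), with n₁ᵢ = aᵢ+bᵢ (exposed), n₀ᵢ = cᵢ+dᵢ (unexposed), nᵢ = n₁ᵢ+n₀ᵢ.
Stratum 1 (Site A): n₁ = 266, n₀ = 369, n = 635; a·n₀/n = 26·369/635 = 15.1087; c·n₁/n = 147·266/635 = 61.5780
Stratum 2 (Site B): n₁ = 243, n₀ = 83, n = 326; a·n₀/n = 8·83/326 = 2.0368; c·n₁/n = 11·243/326 = 8.1994
Stratum 3 (Site C): n₁ = 347, n₀ = 171, n = 518; a·n₀/n = 16·171/518 = 5.2819; c·n₁/n = 20·347/518 = 13.3977
RR_MH = (15.1087 + 2.0368 + 5.2819) / (61.5780 + 8.1994 + 13.3977) = 22.4273 / 83.1750 = 0.26964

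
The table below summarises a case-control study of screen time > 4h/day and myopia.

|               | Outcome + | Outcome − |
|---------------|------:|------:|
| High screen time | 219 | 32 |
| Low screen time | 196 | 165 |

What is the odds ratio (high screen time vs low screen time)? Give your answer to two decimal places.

Cells: a = 219, b = 32, c = 196, d = 165.
OR = (a·d)/(b·c) = (219 × 165) / (32 × 196) = 36135 / 6272 = 5.76132
The odds of myopia are about 5.76 times as high in the high screen time group.

5.76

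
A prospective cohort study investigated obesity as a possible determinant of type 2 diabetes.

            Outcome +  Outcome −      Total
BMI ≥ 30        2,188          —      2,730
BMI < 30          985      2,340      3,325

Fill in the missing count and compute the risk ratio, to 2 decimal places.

The missing cell is in the exposed row: 2730 − 2188 = 542.
So a = 2188, b = 542, c = 985, d = 2340.
RR = [a/(a+b)] / [c/(c+d)] = (2188/2730) / (985/3325) = 0.80147/0.29624 = 2.70545

2.71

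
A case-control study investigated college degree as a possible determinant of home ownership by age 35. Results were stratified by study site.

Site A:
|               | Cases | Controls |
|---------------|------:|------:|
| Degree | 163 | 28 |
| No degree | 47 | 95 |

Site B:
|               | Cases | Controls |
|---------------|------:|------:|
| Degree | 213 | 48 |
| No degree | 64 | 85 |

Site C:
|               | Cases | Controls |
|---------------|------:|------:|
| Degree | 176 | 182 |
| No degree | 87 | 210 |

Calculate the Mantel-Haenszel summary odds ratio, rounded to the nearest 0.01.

OR_MH = Σ(aᵢdᵢ/nᵢ) / Σ(bᵢcᵢ/nᵢ), where nᵢ is the stratum total.
Stratum 1 (Site A): n = 333; a·d/n = 163·95/333 = 46.5015; b·c/n = 28·47/333 = 3.9520
Stratum 2 (Site B): n = 410; a·d/n = 213·85/410 = 44.1585; b·c/n = 48·64/410 = 7.4927
Stratum 3 (Site C): n = 655; a·d/n = 176·210/655 = 56.4275; b·c/n = 182·87/655 = 24.1740
OR_MH = (46.5015 + 44.1585 + 56.4275) / (3.9520 + 7.4927 + 24.1740) = 147.0875 / 35.6187 = 4.12950

4.13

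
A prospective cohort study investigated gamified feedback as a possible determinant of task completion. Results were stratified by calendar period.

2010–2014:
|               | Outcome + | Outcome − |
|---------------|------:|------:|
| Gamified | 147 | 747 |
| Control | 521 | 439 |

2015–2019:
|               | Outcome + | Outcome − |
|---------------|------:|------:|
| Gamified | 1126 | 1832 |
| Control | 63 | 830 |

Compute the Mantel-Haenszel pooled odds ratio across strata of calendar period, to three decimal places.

OR_MH = Σ(aᵢdᵢ/nᵢ) / Σ(bᵢcᵢ/nᵢ), where nᵢ is the stratum total.
Stratum 1 (2010–2014): n = 1854; a·d/n = 147·439/1854 = 34.8074; b·c/n = 747·521/1854 = 209.9175
Stratum 2 (2015–2019): n = 3851; a·d/n = 1126·830/3851 = 242.6850; b·c/n = 1832·63/3851 = 29.9704
OR_MH = (34.8074 + 242.6850) / (209.9175 + 29.9704) = 277.4925 / 239.8879 = 1.15676

1.157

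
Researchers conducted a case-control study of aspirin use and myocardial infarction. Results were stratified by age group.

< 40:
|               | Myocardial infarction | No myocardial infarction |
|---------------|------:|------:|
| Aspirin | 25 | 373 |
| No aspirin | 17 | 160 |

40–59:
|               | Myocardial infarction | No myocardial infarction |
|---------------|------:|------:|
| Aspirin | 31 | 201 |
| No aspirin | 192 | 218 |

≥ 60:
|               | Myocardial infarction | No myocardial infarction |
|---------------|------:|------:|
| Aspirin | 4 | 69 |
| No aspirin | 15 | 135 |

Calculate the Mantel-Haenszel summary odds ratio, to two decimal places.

0.26

OR_MH = Σ(aᵢdᵢ/nᵢ) / Σ(bᵢcᵢ/nᵢ), where nᵢ is the stratum total.
Stratum 1 (< 40): n = 575; a·d/n = 25·160/575 = 6.9565; b·c/n = 373·17/575 = 11.0278
Stratum 2 (40–59): n = 642; a·d/n = 31·218/642 = 10.5265; b·c/n = 201·192/642 = 60.1121
Stratum 3 (≥ 60): n = 223; a·d/n = 4·135/223 = 2.4215; b·c/n = 69·15/223 = 4.6413
OR_MH = (6.9565 + 10.5265 + 2.4215) / (11.0278 + 60.1121 + 4.6413) = 19.9045 / 75.7812 = 0.26266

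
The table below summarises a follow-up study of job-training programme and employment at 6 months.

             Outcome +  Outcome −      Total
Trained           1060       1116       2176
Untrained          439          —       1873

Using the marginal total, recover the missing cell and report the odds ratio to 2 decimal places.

The missing cell is in the unexposed row: 1873 − 439 = 1434.
So a = 1060, b = 1116, c = 439, d = 1434.
OR = (a·d)/(b·c) = (1060 × 1434) / (1116 × 439) = 1520040 / 489924 = 3.10260

3.10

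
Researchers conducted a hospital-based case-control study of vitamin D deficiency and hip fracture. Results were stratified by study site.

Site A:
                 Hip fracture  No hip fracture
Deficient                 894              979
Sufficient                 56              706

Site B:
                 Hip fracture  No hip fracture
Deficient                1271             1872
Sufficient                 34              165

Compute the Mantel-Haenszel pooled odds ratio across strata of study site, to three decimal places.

OR_MH = Σ(aᵢdᵢ/nᵢ) / Σ(bᵢcᵢ/nᵢ), where nᵢ is the stratum total.
Stratum 1 (Site A): n = 2635; a·d/n = 894·706/2635 = 239.5309; b·c/n = 979·56/2635 = 20.8061
Stratum 2 (Site B): n = 3342; a·d/n = 1271·165/3342 = 62.7513; b·c/n = 1872·34/3342 = 19.0449
OR_MH = (239.5309 + 62.7513) / (20.8061 + 19.0449) = 302.2823 / 39.8510 = 7.58532

7.585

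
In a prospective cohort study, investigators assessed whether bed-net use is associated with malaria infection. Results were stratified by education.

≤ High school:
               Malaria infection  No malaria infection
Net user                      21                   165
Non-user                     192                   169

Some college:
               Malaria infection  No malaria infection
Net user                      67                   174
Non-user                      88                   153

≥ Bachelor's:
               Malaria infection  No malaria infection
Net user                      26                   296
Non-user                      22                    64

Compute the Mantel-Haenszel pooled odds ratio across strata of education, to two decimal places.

OR_MH = Σ(aᵢdᵢ/nᵢ) / Σ(bᵢcᵢ/nᵢ), where nᵢ is the stratum total.
Stratum 1 (≤ High school): n = 547; a·d/n = 21·169/547 = 6.4881; b·c/n = 165·192/547 = 57.9159
Stratum 2 (Some college): n = 482; a·d/n = 67·153/482 = 21.2676; b·c/n = 174·88/482 = 31.7676
Stratum 3 (≥ Bachelor's): n = 408; a·d/n = 26·64/408 = 4.0784; b·c/n = 296·22/408 = 15.9608
OR_MH = (6.4881 + 21.2676 + 4.0784) / (57.9159 + 31.7676 + 15.9608) = 31.8342 / 105.6443 = 0.30133

0.30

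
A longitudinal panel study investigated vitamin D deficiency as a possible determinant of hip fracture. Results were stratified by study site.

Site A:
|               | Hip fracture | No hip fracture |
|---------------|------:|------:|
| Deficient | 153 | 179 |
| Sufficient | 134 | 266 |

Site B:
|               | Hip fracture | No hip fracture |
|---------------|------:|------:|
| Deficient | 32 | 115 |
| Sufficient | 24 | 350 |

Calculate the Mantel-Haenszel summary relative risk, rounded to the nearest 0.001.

RR_MH = Σ(aᵢ·n₀ᵢ/nᵢ) / Σ(cᵢ·n₁ᵢ/nᵢ), with n₁ᵢ = aᵢ+bᵢ (exposed), n₀ᵢ = cᵢ+dᵢ (unexposed), nᵢ = n₁ᵢ+n₀ᵢ.
Stratum 1 (Site A): n₁ = 332, n₀ = 400, n = 732; a·n₀/n = 153·400/732 = 83.6066; c·n₁/n = 134·332/732 = 60.7760
Stratum 2 (Site B): n₁ = 147, n₀ = 374, n = 521; a·n₀/n = 32·374/521 = 22.9712; c·n₁/n = 24·147/521 = 6.7716
RR_MH = (83.6066 + 22.9712) / (60.7760 + 6.7716) = 106.5778 / 67.5475 = 1.57782

1.578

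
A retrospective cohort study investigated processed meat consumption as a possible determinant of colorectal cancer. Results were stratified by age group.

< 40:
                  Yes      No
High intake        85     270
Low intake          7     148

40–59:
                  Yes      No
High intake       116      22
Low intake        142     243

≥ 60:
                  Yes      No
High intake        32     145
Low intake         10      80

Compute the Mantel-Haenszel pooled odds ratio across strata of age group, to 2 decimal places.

5.83

OR_MH = Σ(aᵢdᵢ/nᵢ) / Σ(bᵢcᵢ/nᵢ), where nᵢ is the stratum total.
Stratum 1 (< 40): n = 510; a·d/n = 85·148/510 = 24.6667; b·c/n = 270·7/510 = 3.7059
Stratum 2 (40–59): n = 523; a·d/n = 116·243/523 = 53.8967; b·c/n = 22·142/523 = 5.9732
Stratum 3 (≥ 60): n = 267; a·d/n = 32·80/267 = 9.5880; b·c/n = 145·10/267 = 5.4307
OR_MH = (24.6667 + 53.8967 + 9.5880) / (3.7059 + 5.9732 + 5.4307) = 88.1514 / 15.1098 = 5.83405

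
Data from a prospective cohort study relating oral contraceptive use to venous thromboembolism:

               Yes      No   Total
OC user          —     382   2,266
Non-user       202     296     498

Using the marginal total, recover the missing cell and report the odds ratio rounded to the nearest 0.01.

The missing cell is in the exposed row: 2266 − 382 = 1884.
So a = 1884, b = 382, c = 202, d = 296.
OR = (a·d)/(b·c) = (1884 × 296) / (382 × 202) = 557664 / 77164 = 7.22700

7.23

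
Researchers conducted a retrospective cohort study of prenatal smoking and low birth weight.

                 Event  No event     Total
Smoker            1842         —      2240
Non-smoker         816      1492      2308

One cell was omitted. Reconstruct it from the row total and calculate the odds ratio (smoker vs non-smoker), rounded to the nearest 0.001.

8.462

The missing cell is in the exposed row: 2240 − 1842 = 398.
So a = 1842, b = 398, c = 816, d = 1492.
OR = (a·d)/(b·c) = (1842 × 1492) / (398 × 816) = 2748264 / 324768 = 8.46224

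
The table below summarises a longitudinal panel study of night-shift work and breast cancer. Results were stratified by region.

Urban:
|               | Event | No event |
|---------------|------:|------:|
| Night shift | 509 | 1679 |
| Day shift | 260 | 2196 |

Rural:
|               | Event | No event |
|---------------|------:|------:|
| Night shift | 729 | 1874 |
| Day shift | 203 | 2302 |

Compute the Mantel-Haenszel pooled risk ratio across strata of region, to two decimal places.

2.77

RR_MH = Σ(aᵢ·n₀ᵢ/nᵢ) / Σ(cᵢ·n₁ᵢ/nᵢ), with n₁ᵢ = aᵢ+bᵢ (exposed), n₀ᵢ = cᵢ+dᵢ (unexposed), nᵢ = n₁ᵢ+n₀ᵢ.
Stratum 1 (Urban): n₁ = 2188, n₀ = 2456, n = 4644; a·n₀/n = 509·2456/4644 = 269.1869; c·n₁/n = 260·2188/4644 = 122.4978
Stratum 2 (Rural): n₁ = 2603, n₀ = 2505, n = 5108; a·n₀/n = 729·2505/5108 = 357.5069; c·n₁/n = 203·2603/5108 = 103.4473
RR_MH = (269.1869 + 357.5069) / (122.4978 + 103.4473) = 626.6938 / 225.9452 = 2.77365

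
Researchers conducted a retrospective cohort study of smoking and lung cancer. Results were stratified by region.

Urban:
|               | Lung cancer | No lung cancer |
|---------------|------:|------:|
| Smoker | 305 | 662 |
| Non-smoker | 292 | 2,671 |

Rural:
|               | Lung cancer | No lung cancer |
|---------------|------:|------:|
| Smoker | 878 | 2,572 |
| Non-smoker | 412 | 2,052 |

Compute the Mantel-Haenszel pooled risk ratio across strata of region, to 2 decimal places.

1.91

RR_MH = Σ(aᵢ·n₀ᵢ/nᵢ) / Σ(cᵢ·n₁ᵢ/nᵢ), with n₁ᵢ = aᵢ+bᵢ (exposed), n₀ᵢ = cᵢ+dᵢ (unexposed), nᵢ = n₁ᵢ+n₀ᵢ.
Stratum 1 (Urban): n₁ = 967, n₀ = 2963, n = 3930; a·n₀/n = 305·2963/3930 = 229.9529; c·n₁/n = 292·967/3930 = 71.8483
Stratum 2 (Rural): n₁ = 3450, n₀ = 2464, n = 5914; a·n₀/n = 878·2464/5914 = 365.8086; c·n₁/n = 412·3450/5914 = 240.3449
RR_MH = (229.9529 + 365.8086) / (71.8483 + 240.3449) = 595.7615 / 312.1933 = 1.90831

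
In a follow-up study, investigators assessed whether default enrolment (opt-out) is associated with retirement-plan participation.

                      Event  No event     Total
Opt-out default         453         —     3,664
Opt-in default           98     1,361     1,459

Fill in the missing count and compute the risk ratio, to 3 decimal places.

The missing cell is in the exposed row: 3664 − 453 = 3211.
So a = 453, b = 3211, c = 98, d = 1361.
RR = [a/(a+b)] / [c/(c+d)] = (453/3664) / (98/1459) = 0.12364/0.06717 = 1.84065

1.841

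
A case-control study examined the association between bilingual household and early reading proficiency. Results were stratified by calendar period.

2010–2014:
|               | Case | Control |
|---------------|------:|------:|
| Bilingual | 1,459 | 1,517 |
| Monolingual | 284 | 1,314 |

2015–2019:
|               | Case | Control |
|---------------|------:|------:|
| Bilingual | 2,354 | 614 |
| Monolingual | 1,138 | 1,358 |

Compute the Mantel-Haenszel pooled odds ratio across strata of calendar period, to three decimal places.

OR_MH = Σ(aᵢdᵢ/nᵢ) / Σ(bᵢcᵢ/nᵢ), where nᵢ is the stratum total.
Stratum 1 (2010–2014): n = 4574; a·d/n = 1459·1314/4574 = 419.1355; b·c/n = 1517·284/4574 = 94.1906
Stratum 2 (2015–2019): n = 5464; a·d/n = 2354·1358/5464 = 585.0534; b·c/n = 614·1138/5464 = 127.8792
OR_MH = (419.1355 + 585.0534) / (94.1906 + 127.8792) = 1004.1890 / 222.0699 = 4.52195

4.522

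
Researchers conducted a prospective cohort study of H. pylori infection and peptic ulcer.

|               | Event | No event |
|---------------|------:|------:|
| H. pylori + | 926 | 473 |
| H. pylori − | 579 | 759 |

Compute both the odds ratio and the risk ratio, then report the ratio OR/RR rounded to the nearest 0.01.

Cells: a = 926, b = 473, c = 579, d = 759.
OR = (926·759)/(473·579) = 702834/273867 = 2.56633
Risk in exposed = 926/1399 = 0.66190; risk in unexposed = 579/1338 = 0.43274; RR = 1.52958
OR/RR = 2.56633 / 1.52958 = 1.67781
The outcome is not rare, so the OR lies further from 1 than the RR.

1.68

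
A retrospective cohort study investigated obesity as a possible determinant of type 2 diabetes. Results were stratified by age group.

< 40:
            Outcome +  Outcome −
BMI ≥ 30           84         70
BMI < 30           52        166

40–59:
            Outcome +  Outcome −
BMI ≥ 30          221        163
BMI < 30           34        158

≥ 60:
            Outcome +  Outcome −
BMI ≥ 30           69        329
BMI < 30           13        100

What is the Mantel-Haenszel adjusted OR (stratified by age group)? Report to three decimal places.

OR_MH = Σ(aᵢdᵢ/nᵢ) / Σ(bᵢcᵢ/nᵢ), where nᵢ is the stratum total.
Stratum 1 (< 40): n = 372; a·d/n = 84·166/372 = 37.4839; b·c/n = 70·52/372 = 9.7849
Stratum 2 (40–59): n = 576; a·d/n = 221·158/576 = 60.6215; b·c/n = 163·34/576 = 9.6215
Stratum 3 (≥ 60): n = 511; a·d/n = 69·100/511 = 13.5029; b·c/n = 329·13/511 = 8.3699
OR_MH = (37.4839 + 60.6215 + 13.5029) / (9.7849 + 9.6215 + 8.3699) = 111.6083 / 27.7763 = 4.01811

4.018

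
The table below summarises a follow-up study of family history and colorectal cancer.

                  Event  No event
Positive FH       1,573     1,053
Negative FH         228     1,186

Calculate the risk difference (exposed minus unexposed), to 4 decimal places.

0.4378

Cells: a = 1573, b = 1053, c = 228, d = 1186.
Risk in exposed = 1573/2626 = 0.599010; risk in unexposed = 228/1414 = 0.161245.
Risk difference = 0.599010 − 0.161245 = 0.437765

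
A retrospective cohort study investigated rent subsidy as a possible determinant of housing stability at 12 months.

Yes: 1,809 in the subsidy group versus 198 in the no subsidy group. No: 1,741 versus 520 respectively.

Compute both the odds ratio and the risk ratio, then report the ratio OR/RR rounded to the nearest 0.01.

1.48

From the description: a = 1809, b = 1741, c = 198, d = 520.
OR = (1809·520)/(1741·198) = 940680/344718 = 2.72884
Risk in exposed = 1809/3550 = 0.50958; risk in unexposed = 198/718 = 0.27577; RR = 1.84786
OR/RR = 2.72884 / 1.84786 = 1.47676
The outcome is not rare, so the OR lies further from 1 than the RR.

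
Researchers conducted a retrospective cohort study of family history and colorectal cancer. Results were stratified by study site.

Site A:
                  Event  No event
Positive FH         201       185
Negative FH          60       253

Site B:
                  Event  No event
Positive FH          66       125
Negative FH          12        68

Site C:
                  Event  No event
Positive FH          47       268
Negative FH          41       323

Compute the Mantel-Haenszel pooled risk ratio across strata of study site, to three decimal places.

RR_MH = Σ(aᵢ·n₀ᵢ/nᵢ) / Σ(cᵢ·n₁ᵢ/nᵢ), with n₁ᵢ = aᵢ+bᵢ (exposed), n₀ᵢ = cᵢ+dᵢ (unexposed), nᵢ = n₁ᵢ+n₀ᵢ.
Stratum 1 (Site A): n₁ = 386, n₀ = 313, n = 699; a·n₀/n = 201·313/699 = 90.0043; c·n₁/n = 60·386/699 = 33.1330
Stratum 2 (Site B): n₁ = 191, n₀ = 80, n = 271; a·n₀/n = 66·80/271 = 19.4834; c·n₁/n = 12·191/271 = 8.4576
Stratum 3 (Site C): n₁ = 315, n₀ = 364, n = 679; a·n₀/n = 47·364/679 = 25.1959; c·n₁/n = 41·315/679 = 19.0206
RR_MH = (90.0043 + 19.4834 + 25.1959) / (33.1330 + 8.4576 + 19.0206) = 134.6836 / 60.6112 = 2.22209

2.222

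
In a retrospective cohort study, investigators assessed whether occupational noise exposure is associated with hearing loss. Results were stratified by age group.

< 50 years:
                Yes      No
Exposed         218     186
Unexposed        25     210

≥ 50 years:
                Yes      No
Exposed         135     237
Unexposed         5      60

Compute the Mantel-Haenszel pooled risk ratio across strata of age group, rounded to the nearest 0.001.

4.997

RR_MH = Σ(aᵢ·n₀ᵢ/nᵢ) / Σ(cᵢ·n₁ᵢ/nᵢ), with n₁ᵢ = aᵢ+bᵢ (exposed), n₀ᵢ = cᵢ+dᵢ (unexposed), nᵢ = n₁ᵢ+n₀ᵢ.
Stratum 1 (< 50 years): n₁ = 404, n₀ = 235, n = 639; a·n₀/n = 218·235/639 = 80.1721; c·n₁/n = 25·404/639 = 15.8059
Stratum 2 (≥ 50 years): n₁ = 372, n₀ = 65, n = 437; a·n₀/n = 135·65/437 = 20.0801; c·n₁/n = 5·372/437 = 4.2563
RR_MH = (80.1721 + 20.0801) / (15.8059 + 4.2563) = 100.2522 / 20.0622 = 4.99706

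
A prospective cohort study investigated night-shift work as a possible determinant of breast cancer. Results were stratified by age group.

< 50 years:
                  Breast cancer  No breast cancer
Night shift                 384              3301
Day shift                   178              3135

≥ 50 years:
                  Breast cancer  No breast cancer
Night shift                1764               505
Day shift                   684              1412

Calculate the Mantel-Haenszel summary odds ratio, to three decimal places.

OR_MH = Σ(aᵢdᵢ/nᵢ) / Σ(bᵢcᵢ/nᵢ), where nᵢ is the stratum total.
Stratum 1 (< 50 years): n = 6998; a·d/n = 384·3135/6998 = 172.0263; b·c/n = 3301·178/6998 = 83.9637
Stratum 2 (≥ 50 years): n = 4365; a·d/n = 1764·1412/4365 = 570.6227; b·c/n = 505·684/4365 = 79.1340
OR_MH = (172.0263 + 570.6227) / (83.9637 + 79.1340) = 742.6490 / 163.0977 = 4.55340

4.553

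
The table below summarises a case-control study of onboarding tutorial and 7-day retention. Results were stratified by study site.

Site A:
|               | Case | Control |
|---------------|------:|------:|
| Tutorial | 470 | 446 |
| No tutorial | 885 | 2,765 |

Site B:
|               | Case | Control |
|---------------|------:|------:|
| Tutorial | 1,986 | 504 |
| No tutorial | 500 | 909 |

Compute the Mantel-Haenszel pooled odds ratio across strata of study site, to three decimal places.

4.949

OR_MH = Σ(aᵢdᵢ/nᵢ) / Σ(bᵢcᵢ/nᵢ), where nᵢ is the stratum total.
Stratum 1 (Site A): n = 4566; a·d/n = 470·2765/4566 = 284.6145; b·c/n = 446·885/4566 = 86.4455
Stratum 2 (Site B): n = 3899; a·d/n = 1986·909/3899 = 463.0095; b·c/n = 504·500/3899 = 64.6320
OR_MH = (284.6145 + 463.0095) / (86.4455 + 64.6320) = 747.6240 / 151.0774 = 4.94862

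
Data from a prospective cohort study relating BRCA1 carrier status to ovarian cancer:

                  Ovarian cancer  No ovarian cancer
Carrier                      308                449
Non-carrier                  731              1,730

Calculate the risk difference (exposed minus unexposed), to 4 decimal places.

Cells: a = 308, b = 449, c = 731, d = 1730.
Risk in exposed = 308/757 = 0.406869; risk in unexposed = 731/2461 = 0.297034.
Risk difference = 0.406869 − 0.297034 = 0.109835

0.1098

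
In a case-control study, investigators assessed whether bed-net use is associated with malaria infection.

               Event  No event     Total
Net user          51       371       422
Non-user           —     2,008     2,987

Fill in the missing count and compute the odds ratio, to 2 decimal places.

The missing cell is in the unexposed row: 2987 − 2008 = 979.
So a = 51, b = 371, c = 979, d = 2008.
OR = (a·d)/(b·c) = (51 × 2008) / (371 × 979) = 102408 / 363209 = 0.28195

0.28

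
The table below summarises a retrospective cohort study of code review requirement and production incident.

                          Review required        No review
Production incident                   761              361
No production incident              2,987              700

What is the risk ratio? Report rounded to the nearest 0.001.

0.597

Reading the table with exposure as columns: a = 761 (Review required, case), b = 2987 (Review required, non-case), c = 361 (No review, case), d = 700.
Risk in exposed = 761/3748 = 0.20304; risk in unexposed = 361/1061 = 0.34025.
RR = 0.20304 / 0.34025 = 0.59675
The risk is 40% lower among the exposed than among the unexposed.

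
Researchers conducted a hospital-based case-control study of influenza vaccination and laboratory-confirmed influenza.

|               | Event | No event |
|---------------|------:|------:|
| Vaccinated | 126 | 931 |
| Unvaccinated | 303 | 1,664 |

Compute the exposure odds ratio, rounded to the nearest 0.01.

0.74

Cells: a = 126, b = 931, c = 303, d = 1664.
OR = (a·d)/(b·c) = (126 × 1664) / (931 × 303) = 209664 / 282093 = 0.74324
Exposure is associated with lower odds of laboratory-confirmed influenza (OR = 0.74 < 1).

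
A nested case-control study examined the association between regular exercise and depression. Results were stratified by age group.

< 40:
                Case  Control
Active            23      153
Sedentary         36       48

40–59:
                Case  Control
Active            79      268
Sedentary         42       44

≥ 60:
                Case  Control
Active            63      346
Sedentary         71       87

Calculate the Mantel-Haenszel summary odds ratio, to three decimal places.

0.242

OR_MH = Σ(aᵢdᵢ/nᵢ) / Σ(bᵢcᵢ/nᵢ), where nᵢ is the stratum total.
Stratum 1 (< 40): n = 260; a·d/n = 23·48/260 = 4.2462; b·c/n = 153·36/260 = 21.1846
Stratum 2 (40–59): n = 433; a·d/n = 79·44/433 = 8.0277; b·c/n = 268·42/433 = 25.9954
Stratum 3 (≥ 60): n = 567; a·d/n = 63·87/567 = 9.6667; b·c/n = 346·71/567 = 43.3263
OR_MH = (4.2462 + 8.0277 + 9.6667) / (21.1846 + 25.9954 + 43.3263) = 21.9405 / 90.5063 = 0.24242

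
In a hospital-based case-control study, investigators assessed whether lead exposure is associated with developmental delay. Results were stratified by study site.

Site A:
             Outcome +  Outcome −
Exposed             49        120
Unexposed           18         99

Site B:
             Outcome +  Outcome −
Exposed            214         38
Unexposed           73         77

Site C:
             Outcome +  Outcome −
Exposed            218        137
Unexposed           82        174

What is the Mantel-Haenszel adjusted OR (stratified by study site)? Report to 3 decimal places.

OR_MH = Σ(aᵢdᵢ/nᵢ) / Σ(bᵢcᵢ/nᵢ), where nᵢ is the stratum total.
Stratum 1 (Site A): n = 286; a·d/n = 49·99/286 = 16.9615; b·c/n = 120·18/286 = 7.5524
Stratum 2 (Site B): n = 402; a·d/n = 214·77/402 = 40.9900; b·c/n = 38·73/402 = 6.9005
Stratum 3 (Site C): n = 611; a·d/n = 218·174/611 = 62.0818; b·c/n = 137·82/611 = 18.3863
OR_MH = (16.9615 + 40.9900 + 62.0818) / (7.5524 + 6.9005 + 18.3863) = 120.0334 / 32.8392 = 3.65519

3.655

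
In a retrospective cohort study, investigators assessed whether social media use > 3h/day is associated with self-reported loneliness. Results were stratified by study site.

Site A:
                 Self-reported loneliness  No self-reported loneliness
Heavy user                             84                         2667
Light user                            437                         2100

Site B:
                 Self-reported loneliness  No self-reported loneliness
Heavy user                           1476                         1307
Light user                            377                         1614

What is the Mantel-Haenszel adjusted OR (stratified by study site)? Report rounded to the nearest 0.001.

OR_MH = Σ(aᵢdᵢ/nᵢ) / Σ(bᵢcᵢ/nᵢ), where nᵢ is the stratum total.
Stratum 1 (Site A): n = 5288; a·d/n = 84·2100/5288 = 33.3585; b·c/n = 2667·437/5288 = 220.4007
Stratum 2 (Site B): n = 4774; a·d/n = 1476·1614/4774 = 499.0080; b·c/n = 1307·377/4774 = 103.2130
OR_MH = (33.3585 + 499.0080) / (220.4007 + 103.2130) = 532.3665 / 323.6137 = 1.64507

1.645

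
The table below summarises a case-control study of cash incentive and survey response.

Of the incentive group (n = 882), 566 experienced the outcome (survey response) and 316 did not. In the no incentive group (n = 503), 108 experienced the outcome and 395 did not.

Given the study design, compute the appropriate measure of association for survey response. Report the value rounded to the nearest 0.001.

From the description: a = 566, b = 316, c = 108, d = 395.
This is a case-control study: participants were sampled on outcome status, so risks in the source population cannot be estimated directly — relative risk is not valid here. The odds ratio is the appropriate measure.
OR = (a·d)/(b·c) = (566 × 395) / (316 × 108) = 223570 / 34128 = 6.55093

6.551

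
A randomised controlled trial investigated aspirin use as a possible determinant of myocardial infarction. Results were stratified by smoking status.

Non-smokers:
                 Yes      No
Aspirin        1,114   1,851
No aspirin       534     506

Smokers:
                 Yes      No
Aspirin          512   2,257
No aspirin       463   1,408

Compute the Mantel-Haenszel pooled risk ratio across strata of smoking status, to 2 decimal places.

0.74

RR_MH = Σ(aᵢ·n₀ᵢ/nᵢ) / Σ(cᵢ·n₁ᵢ/nᵢ), with n₁ᵢ = aᵢ+bᵢ (exposed), n₀ᵢ = cᵢ+dᵢ (unexposed), nᵢ = n₁ᵢ+n₀ᵢ.
Stratum 1 (Non-smokers): n₁ = 2965, n₀ = 1040, n = 4005; a·n₀/n = 1114·1040/4005 = 289.2784; c·n₁/n = 534·2965/4005 = 395.3333
Stratum 2 (Smokers): n₁ = 2769, n₀ = 1871, n = 4640; a·n₀/n = 512·1871/4640 = 206.4552; c·n₁/n = 463·2769/4640 = 276.3032
RR_MH = (289.2784 + 206.4552) / (395.3333 + 276.3032) = 495.7336 / 671.6366 = 0.73810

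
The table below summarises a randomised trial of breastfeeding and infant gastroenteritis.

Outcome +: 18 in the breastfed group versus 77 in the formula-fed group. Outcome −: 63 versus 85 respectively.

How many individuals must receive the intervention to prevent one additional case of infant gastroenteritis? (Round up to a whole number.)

Risk in treated group = 18/81 = 0.22222; risk in control = 77/162 = 0.47531.
Absolute risk reduction = 0.47531 − 0.22222 = 0.25309
NNT = 1 / ARR = 1 / 0.25309 = 3.951 → round up → 4

4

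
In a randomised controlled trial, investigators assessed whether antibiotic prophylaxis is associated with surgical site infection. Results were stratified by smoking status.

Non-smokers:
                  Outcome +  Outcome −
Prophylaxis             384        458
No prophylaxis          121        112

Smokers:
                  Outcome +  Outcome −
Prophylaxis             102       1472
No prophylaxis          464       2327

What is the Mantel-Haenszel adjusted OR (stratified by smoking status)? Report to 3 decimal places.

OR_MH = Σ(aᵢdᵢ/nᵢ) / Σ(bᵢcᵢ/nᵢ), where nᵢ is the stratum total.
Stratum 1 (Non-smokers): n = 1075; a·d/n = 384·112/1075 = 40.0074; b·c/n = 458·121/1075 = 51.5516
Stratum 2 (Smokers): n = 4365; a·d/n = 102·2327/4365 = 54.3766; b·c/n = 1472·464/4365 = 156.4738
OR_MH = (40.0074 + 54.3766) / (51.5516 + 156.4738) = 94.3841 / 208.0254 = 0.45371

0.454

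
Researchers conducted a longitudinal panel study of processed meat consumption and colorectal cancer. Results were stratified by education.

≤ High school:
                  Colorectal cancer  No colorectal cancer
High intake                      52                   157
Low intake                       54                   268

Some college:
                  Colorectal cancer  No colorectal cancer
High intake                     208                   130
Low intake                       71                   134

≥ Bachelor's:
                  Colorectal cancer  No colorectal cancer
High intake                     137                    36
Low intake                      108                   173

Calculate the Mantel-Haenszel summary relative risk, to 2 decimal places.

RR_MH = Σ(aᵢ·n₀ᵢ/nᵢ) / Σ(cᵢ·n₁ᵢ/nᵢ), with n₁ᵢ = aᵢ+bᵢ (exposed), n₀ᵢ = cᵢ+dᵢ (unexposed), nᵢ = n₁ᵢ+n₀ᵢ.
Stratum 1 (≤ High school): n₁ = 209, n₀ = 322, n = 531; a·n₀/n = 52·322/531 = 31.5330; c·n₁/n = 54·209/531 = 21.2542
Stratum 2 (Some college): n₁ = 338, n₀ = 205, n = 543; a·n₀/n = 208·205/543 = 78.5267; c·n₁/n = 71·338/543 = 44.1952
Stratum 3 (≥ Bachelor's): n₁ = 173, n₀ = 281, n = 454; a·n₀/n = 137·281/454 = 84.7952; c·n₁/n = 108·173/454 = 41.1542
RR_MH = (31.5330 + 78.5267 + 84.7952) / (21.2542 + 44.1952 + 41.1542) = 194.8548 / 106.6036 = 1.82784

1.83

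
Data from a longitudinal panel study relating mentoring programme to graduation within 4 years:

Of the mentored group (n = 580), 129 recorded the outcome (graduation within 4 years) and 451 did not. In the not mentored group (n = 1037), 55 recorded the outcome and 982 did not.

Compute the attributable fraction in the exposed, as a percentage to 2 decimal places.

76.15

From the description: a = 129, b = 451, c = 55, d = 982.
Risk in exposed = 129/580 = 0.22241; risk in unexposed = 55/1037 = 0.05304.
RR = 0.22241/0.05304 = 4.19351
AR% = (RR − 1)/RR × 100 = (4.19351 − 1)/4.19351 × 100 = 76.1536%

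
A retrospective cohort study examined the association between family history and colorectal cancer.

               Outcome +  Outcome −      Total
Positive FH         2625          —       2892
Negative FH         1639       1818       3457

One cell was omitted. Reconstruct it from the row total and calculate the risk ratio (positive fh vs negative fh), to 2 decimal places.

The missing cell is in the exposed row: 2892 − 2625 = 267.
So a = 2625, b = 267, c = 1639, d = 1818.
RR = [a/(a+b)] / [c/(c+d)] = (2625/2892) / (1639/3457) = 0.90768/0.47411 = 1.91448

1.91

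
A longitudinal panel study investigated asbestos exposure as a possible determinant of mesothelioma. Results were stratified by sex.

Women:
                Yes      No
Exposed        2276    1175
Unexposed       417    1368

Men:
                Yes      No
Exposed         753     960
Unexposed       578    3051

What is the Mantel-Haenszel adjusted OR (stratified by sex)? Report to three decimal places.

5.190

OR_MH = Σ(aᵢdᵢ/nᵢ) / Σ(bᵢcᵢ/nᵢ), where nᵢ is the stratum total.
Stratum 1 (Women): n = 5236; a·d/n = 2276·1368/5236 = 594.6463; b·c/n = 1175·417/5236 = 93.5781
Stratum 2 (Men): n = 5342; a·d/n = 753·3051/5342 = 430.0642; b·c/n = 960·578/5342 = 103.8712
OR_MH = (594.6463 + 430.0642) / (93.5781 + 103.8712) = 1024.7105 / 197.4493 = 5.18974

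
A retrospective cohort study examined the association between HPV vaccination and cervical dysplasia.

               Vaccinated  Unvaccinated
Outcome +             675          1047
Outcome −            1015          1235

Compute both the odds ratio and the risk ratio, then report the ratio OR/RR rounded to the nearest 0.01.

0.90

Reading the table with exposure as columns: a = 675 (Vaccinated, case), b = 1015 (Vaccinated, non-case), c = 1047 (Unvaccinated, case), d = 1235.
OR = (675·1235)/(1015·1047) = 833625/1062705 = 0.78444
Risk in exposed = 675/1690 = 0.39941; risk in unexposed = 1047/2282 = 0.45881; RR = 0.87053
OR/RR = 0.78444 / 0.87053 = 0.90110
The outcome is not rare, so the OR lies further from 1 than the RR.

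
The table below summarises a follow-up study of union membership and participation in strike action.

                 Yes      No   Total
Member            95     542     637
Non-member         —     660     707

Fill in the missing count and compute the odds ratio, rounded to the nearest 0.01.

The missing cell is in the unexposed row: 707 − 660 = 47.
So a = 95, b = 542, c = 47, d = 660.
OR = (a·d)/(b·c) = (95 × 660) / (542 × 47) = 62700 / 25474 = 2.46133

2.46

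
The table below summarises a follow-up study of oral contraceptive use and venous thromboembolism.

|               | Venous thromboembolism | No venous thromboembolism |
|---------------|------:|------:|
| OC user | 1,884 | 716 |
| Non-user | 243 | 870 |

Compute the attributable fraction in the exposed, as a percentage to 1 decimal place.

69.9

Cells: a = 1884, b = 716, c = 243, d = 870.
Risk in exposed = 1884/2600 = 0.72462; risk in unexposed = 243/1113 = 0.21833.
RR = 0.72462/0.21833 = 3.31892
AR% = (RR − 1)/RR × 100 = (3.31892 − 1)/3.31892 × 100 = 69.8697%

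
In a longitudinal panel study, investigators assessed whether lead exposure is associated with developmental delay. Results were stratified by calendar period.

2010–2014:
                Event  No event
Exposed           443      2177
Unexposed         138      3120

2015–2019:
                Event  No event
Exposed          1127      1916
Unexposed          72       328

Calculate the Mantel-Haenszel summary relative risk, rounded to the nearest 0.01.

3.01

RR_MH = Σ(aᵢ·n₀ᵢ/nᵢ) / Σ(cᵢ·n₁ᵢ/nᵢ), with n₁ᵢ = aᵢ+bᵢ (exposed), n₀ᵢ = cᵢ+dᵢ (unexposed), nᵢ = n₁ᵢ+n₀ᵢ.
Stratum 1 (2010–2014): n₁ = 2620, n₀ = 3258, n = 5878; a·n₀/n = 443·3258/5878 = 245.5417; c·n₁/n = 138·2620/5878 = 61.5107
Stratum 2 (2015–2019): n₁ = 3043, n₀ = 400, n = 3443; a·n₀/n = 1127·400/3443 = 130.9323; c·n₁/n = 72·3043/3443 = 63.6352
RR_MH = (245.5417 + 130.9323) / (61.5107 + 63.6352) = 376.4740 / 125.1459 = 3.00828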